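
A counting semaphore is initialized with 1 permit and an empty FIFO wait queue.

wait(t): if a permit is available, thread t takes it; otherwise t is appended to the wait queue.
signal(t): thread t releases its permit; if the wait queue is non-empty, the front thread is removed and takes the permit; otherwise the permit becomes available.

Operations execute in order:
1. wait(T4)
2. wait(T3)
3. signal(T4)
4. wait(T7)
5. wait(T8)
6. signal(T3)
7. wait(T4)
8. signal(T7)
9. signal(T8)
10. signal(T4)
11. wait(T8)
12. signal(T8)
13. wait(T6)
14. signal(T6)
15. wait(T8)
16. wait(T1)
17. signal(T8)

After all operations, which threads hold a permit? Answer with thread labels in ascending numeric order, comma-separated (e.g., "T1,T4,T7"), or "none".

Step 1: wait(T4) -> count=0 queue=[] holders={T4}
Step 2: wait(T3) -> count=0 queue=[T3] holders={T4}
Step 3: signal(T4) -> count=0 queue=[] holders={T3}
Step 4: wait(T7) -> count=0 queue=[T7] holders={T3}
Step 5: wait(T8) -> count=0 queue=[T7,T8] holders={T3}
Step 6: signal(T3) -> count=0 queue=[T8] holders={T7}
Step 7: wait(T4) -> count=0 queue=[T8,T4] holders={T7}
Step 8: signal(T7) -> count=0 queue=[T4] holders={T8}
Step 9: signal(T8) -> count=0 queue=[] holders={T4}
Step 10: signal(T4) -> count=1 queue=[] holders={none}
Step 11: wait(T8) -> count=0 queue=[] holders={T8}
Step 12: signal(T8) -> count=1 queue=[] holders={none}
Step 13: wait(T6) -> count=0 queue=[] holders={T6}
Step 14: signal(T6) -> count=1 queue=[] holders={none}
Step 15: wait(T8) -> count=0 queue=[] holders={T8}
Step 16: wait(T1) -> count=0 queue=[T1] holders={T8}
Step 17: signal(T8) -> count=0 queue=[] holders={T1}
Final holders: T1

Answer: T1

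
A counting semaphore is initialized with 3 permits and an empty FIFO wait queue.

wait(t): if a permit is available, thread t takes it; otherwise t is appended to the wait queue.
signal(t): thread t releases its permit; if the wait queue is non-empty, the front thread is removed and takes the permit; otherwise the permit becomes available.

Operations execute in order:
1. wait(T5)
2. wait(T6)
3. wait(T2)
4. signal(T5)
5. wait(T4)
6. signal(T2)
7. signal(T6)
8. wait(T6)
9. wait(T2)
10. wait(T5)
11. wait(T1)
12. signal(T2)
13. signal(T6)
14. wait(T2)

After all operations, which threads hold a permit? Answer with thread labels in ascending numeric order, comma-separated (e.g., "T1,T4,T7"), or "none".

Answer: T1,T4,T5

Derivation:
Step 1: wait(T5) -> count=2 queue=[] holders={T5}
Step 2: wait(T6) -> count=1 queue=[] holders={T5,T6}
Step 3: wait(T2) -> count=0 queue=[] holders={T2,T5,T6}
Step 4: signal(T5) -> count=1 queue=[] holders={T2,T6}
Step 5: wait(T4) -> count=0 queue=[] holders={T2,T4,T6}
Step 6: signal(T2) -> count=1 queue=[] holders={T4,T6}
Step 7: signal(T6) -> count=2 queue=[] holders={T4}
Step 8: wait(T6) -> count=1 queue=[] holders={T4,T6}
Step 9: wait(T2) -> count=0 queue=[] holders={T2,T4,T6}
Step 10: wait(T5) -> count=0 queue=[T5] holders={T2,T4,T6}
Step 11: wait(T1) -> count=0 queue=[T5,T1] holders={T2,T4,T6}
Step 12: signal(T2) -> count=0 queue=[T1] holders={T4,T5,T6}
Step 13: signal(T6) -> count=0 queue=[] holders={T1,T4,T5}
Step 14: wait(T2) -> count=0 queue=[T2] holders={T1,T4,T5}
Final holders: T1,T4,T5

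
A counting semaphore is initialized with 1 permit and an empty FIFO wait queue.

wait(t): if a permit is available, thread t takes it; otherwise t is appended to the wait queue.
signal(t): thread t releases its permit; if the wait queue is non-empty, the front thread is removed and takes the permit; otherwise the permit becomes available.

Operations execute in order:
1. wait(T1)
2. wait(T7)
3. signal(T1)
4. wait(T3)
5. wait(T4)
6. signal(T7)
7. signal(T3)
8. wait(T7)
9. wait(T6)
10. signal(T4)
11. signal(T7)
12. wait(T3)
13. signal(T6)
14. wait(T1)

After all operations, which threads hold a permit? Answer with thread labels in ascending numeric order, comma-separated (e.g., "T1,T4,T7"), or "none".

Answer: T3

Derivation:
Step 1: wait(T1) -> count=0 queue=[] holders={T1}
Step 2: wait(T7) -> count=0 queue=[T7] holders={T1}
Step 3: signal(T1) -> count=0 queue=[] holders={T7}
Step 4: wait(T3) -> count=0 queue=[T3] holders={T7}
Step 5: wait(T4) -> count=0 queue=[T3,T4] holders={T7}
Step 6: signal(T7) -> count=0 queue=[T4] holders={T3}
Step 7: signal(T3) -> count=0 queue=[] holders={T4}
Step 8: wait(T7) -> count=0 queue=[T7] holders={T4}
Step 9: wait(T6) -> count=0 queue=[T7,T6] holders={T4}
Step 10: signal(T4) -> count=0 queue=[T6] holders={T7}
Step 11: signal(T7) -> count=0 queue=[] holders={T6}
Step 12: wait(T3) -> count=0 queue=[T3] holders={T6}
Step 13: signal(T6) -> count=0 queue=[] holders={T3}
Step 14: wait(T1) -> count=0 queue=[T1] holders={T3}
Final holders: T3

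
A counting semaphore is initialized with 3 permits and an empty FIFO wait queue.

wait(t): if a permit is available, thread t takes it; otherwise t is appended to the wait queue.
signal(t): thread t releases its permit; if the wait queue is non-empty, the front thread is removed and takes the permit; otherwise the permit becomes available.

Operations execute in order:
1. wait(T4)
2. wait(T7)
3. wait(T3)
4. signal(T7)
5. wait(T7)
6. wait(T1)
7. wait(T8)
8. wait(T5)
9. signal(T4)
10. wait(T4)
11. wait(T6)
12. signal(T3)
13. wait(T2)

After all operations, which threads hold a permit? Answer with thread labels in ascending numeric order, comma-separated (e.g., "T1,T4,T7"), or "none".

Answer: T1,T7,T8

Derivation:
Step 1: wait(T4) -> count=2 queue=[] holders={T4}
Step 2: wait(T7) -> count=1 queue=[] holders={T4,T7}
Step 3: wait(T3) -> count=0 queue=[] holders={T3,T4,T7}
Step 4: signal(T7) -> count=1 queue=[] holders={T3,T4}
Step 5: wait(T7) -> count=0 queue=[] holders={T3,T4,T7}
Step 6: wait(T1) -> count=0 queue=[T1] holders={T3,T4,T7}
Step 7: wait(T8) -> count=0 queue=[T1,T8] holders={T3,T4,T7}
Step 8: wait(T5) -> count=0 queue=[T1,T8,T5] holders={T3,T4,T7}
Step 9: signal(T4) -> count=0 queue=[T8,T5] holders={T1,T3,T7}
Step 10: wait(T4) -> count=0 queue=[T8,T5,T4] holders={T1,T3,T7}
Step 11: wait(T6) -> count=0 queue=[T8,T5,T4,T6] holders={T1,T3,T7}
Step 12: signal(T3) -> count=0 queue=[T5,T4,T6] holders={T1,T7,T8}
Step 13: wait(T2) -> count=0 queue=[T5,T4,T6,T2] holders={T1,T7,T8}
Final holders: T1,T7,T8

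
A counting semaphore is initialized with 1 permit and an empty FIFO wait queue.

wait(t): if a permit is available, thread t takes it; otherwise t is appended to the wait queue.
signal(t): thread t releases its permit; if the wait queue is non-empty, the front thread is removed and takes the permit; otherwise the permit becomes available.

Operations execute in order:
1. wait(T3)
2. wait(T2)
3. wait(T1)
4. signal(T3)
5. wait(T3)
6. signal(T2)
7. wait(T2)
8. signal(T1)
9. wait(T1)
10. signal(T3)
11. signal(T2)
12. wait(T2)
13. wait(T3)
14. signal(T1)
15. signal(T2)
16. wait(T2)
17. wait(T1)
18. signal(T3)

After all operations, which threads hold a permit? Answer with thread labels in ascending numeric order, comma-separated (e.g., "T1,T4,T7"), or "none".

Step 1: wait(T3) -> count=0 queue=[] holders={T3}
Step 2: wait(T2) -> count=0 queue=[T2] holders={T3}
Step 3: wait(T1) -> count=0 queue=[T2,T1] holders={T3}
Step 4: signal(T3) -> count=0 queue=[T1] holders={T2}
Step 5: wait(T3) -> count=0 queue=[T1,T3] holders={T2}
Step 6: signal(T2) -> count=0 queue=[T3] holders={T1}
Step 7: wait(T2) -> count=0 queue=[T3,T2] holders={T1}
Step 8: signal(T1) -> count=0 queue=[T2] holders={T3}
Step 9: wait(T1) -> count=0 queue=[T2,T1] holders={T3}
Step 10: signal(T3) -> count=0 queue=[T1] holders={T2}
Step 11: signal(T2) -> count=0 queue=[] holders={T1}
Step 12: wait(T2) -> count=0 queue=[T2] holders={T1}
Step 13: wait(T3) -> count=0 queue=[T2,T3] holders={T1}
Step 14: signal(T1) -> count=0 queue=[T3] holders={T2}
Step 15: signal(T2) -> count=0 queue=[] holders={T3}
Step 16: wait(T2) -> count=0 queue=[T2] holders={T3}
Step 17: wait(T1) -> count=0 queue=[T2,T1] holders={T3}
Step 18: signal(T3) -> count=0 queue=[T1] holders={T2}
Final holders: T2

Answer: T2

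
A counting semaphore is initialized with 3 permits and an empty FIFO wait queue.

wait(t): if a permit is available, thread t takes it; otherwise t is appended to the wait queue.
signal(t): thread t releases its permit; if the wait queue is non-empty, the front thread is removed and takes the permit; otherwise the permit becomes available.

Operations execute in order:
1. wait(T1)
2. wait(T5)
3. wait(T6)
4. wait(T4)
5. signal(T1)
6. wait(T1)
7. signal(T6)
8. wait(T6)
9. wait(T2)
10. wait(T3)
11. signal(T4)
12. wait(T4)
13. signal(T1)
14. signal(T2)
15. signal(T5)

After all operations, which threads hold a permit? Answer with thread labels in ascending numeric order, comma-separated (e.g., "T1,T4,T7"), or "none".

Step 1: wait(T1) -> count=2 queue=[] holders={T1}
Step 2: wait(T5) -> count=1 queue=[] holders={T1,T5}
Step 3: wait(T6) -> count=0 queue=[] holders={T1,T5,T6}
Step 4: wait(T4) -> count=0 queue=[T4] holders={T1,T5,T6}
Step 5: signal(T1) -> count=0 queue=[] holders={T4,T5,T6}
Step 6: wait(T1) -> count=0 queue=[T1] holders={T4,T5,T6}
Step 7: signal(T6) -> count=0 queue=[] holders={T1,T4,T5}
Step 8: wait(T6) -> count=0 queue=[T6] holders={T1,T4,T5}
Step 9: wait(T2) -> count=0 queue=[T6,T2] holders={T1,T4,T5}
Step 10: wait(T3) -> count=0 queue=[T6,T2,T3] holders={T1,T4,T5}
Step 11: signal(T4) -> count=0 queue=[T2,T3] holders={T1,T5,T6}
Step 12: wait(T4) -> count=0 queue=[T2,T3,T4] holders={T1,T5,T6}
Step 13: signal(T1) -> count=0 queue=[T3,T4] holders={T2,T5,T6}
Step 14: signal(T2) -> count=0 queue=[T4] holders={T3,T5,T6}
Step 15: signal(T5) -> count=0 queue=[] holders={T3,T4,T6}
Final holders: T3,T4,T6

Answer: T3,T4,T6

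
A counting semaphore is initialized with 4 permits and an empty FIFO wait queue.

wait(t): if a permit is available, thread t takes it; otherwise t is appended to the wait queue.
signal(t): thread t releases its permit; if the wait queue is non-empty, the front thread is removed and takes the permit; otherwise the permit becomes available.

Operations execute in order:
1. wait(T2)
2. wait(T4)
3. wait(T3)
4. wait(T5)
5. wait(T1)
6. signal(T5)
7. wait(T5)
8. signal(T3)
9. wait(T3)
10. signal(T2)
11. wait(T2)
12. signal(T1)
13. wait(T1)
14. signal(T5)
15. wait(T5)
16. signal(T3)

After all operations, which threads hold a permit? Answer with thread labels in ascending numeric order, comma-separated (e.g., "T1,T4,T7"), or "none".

Answer: T1,T2,T4,T5

Derivation:
Step 1: wait(T2) -> count=3 queue=[] holders={T2}
Step 2: wait(T4) -> count=2 queue=[] holders={T2,T4}
Step 3: wait(T3) -> count=1 queue=[] holders={T2,T3,T4}
Step 4: wait(T5) -> count=0 queue=[] holders={T2,T3,T4,T5}
Step 5: wait(T1) -> count=0 queue=[T1] holders={T2,T3,T4,T5}
Step 6: signal(T5) -> count=0 queue=[] holders={T1,T2,T3,T4}
Step 7: wait(T5) -> count=0 queue=[T5] holders={T1,T2,T3,T4}
Step 8: signal(T3) -> count=0 queue=[] holders={T1,T2,T4,T5}
Step 9: wait(T3) -> count=0 queue=[T3] holders={T1,T2,T4,T5}
Step 10: signal(T2) -> count=0 queue=[] holders={T1,T3,T4,T5}
Step 11: wait(T2) -> count=0 queue=[T2] holders={T1,T3,T4,T5}
Step 12: signal(T1) -> count=0 queue=[] holders={T2,T3,T4,T5}
Step 13: wait(T1) -> count=0 queue=[T1] holders={T2,T3,T4,T5}
Step 14: signal(T5) -> count=0 queue=[] holders={T1,T2,T3,T4}
Step 15: wait(T5) -> count=0 queue=[T5] holders={T1,T2,T3,T4}
Step 16: signal(T3) -> count=0 queue=[] holders={T1,T2,T4,T5}
Final holders: T1,T2,T4,T5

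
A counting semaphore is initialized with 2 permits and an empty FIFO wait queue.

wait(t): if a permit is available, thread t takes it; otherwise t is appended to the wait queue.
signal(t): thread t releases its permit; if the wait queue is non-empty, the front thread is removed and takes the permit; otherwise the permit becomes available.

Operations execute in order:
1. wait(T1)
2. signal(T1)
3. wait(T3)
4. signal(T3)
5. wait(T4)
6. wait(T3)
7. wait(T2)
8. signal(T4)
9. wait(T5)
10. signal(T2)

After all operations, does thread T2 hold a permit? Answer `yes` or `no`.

Step 1: wait(T1) -> count=1 queue=[] holders={T1}
Step 2: signal(T1) -> count=2 queue=[] holders={none}
Step 3: wait(T3) -> count=1 queue=[] holders={T3}
Step 4: signal(T3) -> count=2 queue=[] holders={none}
Step 5: wait(T4) -> count=1 queue=[] holders={T4}
Step 6: wait(T3) -> count=0 queue=[] holders={T3,T4}
Step 7: wait(T2) -> count=0 queue=[T2] holders={T3,T4}
Step 8: signal(T4) -> count=0 queue=[] holders={T2,T3}
Step 9: wait(T5) -> count=0 queue=[T5] holders={T2,T3}
Step 10: signal(T2) -> count=0 queue=[] holders={T3,T5}
Final holders: {T3,T5} -> T2 not in holders

Answer: no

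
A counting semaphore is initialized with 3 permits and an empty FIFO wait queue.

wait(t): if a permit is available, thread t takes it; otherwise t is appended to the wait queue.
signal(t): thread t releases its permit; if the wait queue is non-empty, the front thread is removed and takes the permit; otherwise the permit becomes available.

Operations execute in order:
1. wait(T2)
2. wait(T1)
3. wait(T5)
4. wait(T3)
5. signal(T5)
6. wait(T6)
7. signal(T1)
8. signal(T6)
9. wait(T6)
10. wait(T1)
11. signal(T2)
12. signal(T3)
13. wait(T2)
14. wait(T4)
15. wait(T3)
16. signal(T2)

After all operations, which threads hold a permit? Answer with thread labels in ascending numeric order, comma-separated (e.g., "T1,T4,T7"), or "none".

Step 1: wait(T2) -> count=2 queue=[] holders={T2}
Step 2: wait(T1) -> count=1 queue=[] holders={T1,T2}
Step 3: wait(T5) -> count=0 queue=[] holders={T1,T2,T5}
Step 4: wait(T3) -> count=0 queue=[T3] holders={T1,T2,T5}
Step 5: signal(T5) -> count=0 queue=[] holders={T1,T2,T3}
Step 6: wait(T6) -> count=0 queue=[T6] holders={T1,T2,T3}
Step 7: signal(T1) -> count=0 queue=[] holders={T2,T3,T6}
Step 8: signal(T6) -> count=1 queue=[] holders={T2,T3}
Step 9: wait(T6) -> count=0 queue=[] holders={T2,T3,T6}
Step 10: wait(T1) -> count=0 queue=[T1] holders={T2,T3,T6}
Step 11: signal(T2) -> count=0 queue=[] holders={T1,T3,T6}
Step 12: signal(T3) -> count=1 queue=[] holders={T1,T6}
Step 13: wait(T2) -> count=0 queue=[] holders={T1,T2,T6}
Step 14: wait(T4) -> count=0 queue=[T4] holders={T1,T2,T6}
Step 15: wait(T3) -> count=0 queue=[T4,T3] holders={T1,T2,T6}
Step 16: signal(T2) -> count=0 queue=[T3] holders={T1,T4,T6}
Final holders: T1,T4,T6

Answer: T1,T4,T6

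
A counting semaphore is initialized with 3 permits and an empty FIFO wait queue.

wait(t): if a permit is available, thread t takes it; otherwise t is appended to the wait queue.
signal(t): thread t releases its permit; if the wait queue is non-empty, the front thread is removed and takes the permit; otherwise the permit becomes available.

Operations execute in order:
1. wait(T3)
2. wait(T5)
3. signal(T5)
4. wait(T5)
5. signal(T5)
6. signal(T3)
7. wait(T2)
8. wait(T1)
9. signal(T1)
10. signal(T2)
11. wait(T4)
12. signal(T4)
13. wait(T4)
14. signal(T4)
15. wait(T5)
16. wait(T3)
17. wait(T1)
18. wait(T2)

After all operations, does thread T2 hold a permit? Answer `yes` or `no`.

Answer: no

Derivation:
Step 1: wait(T3) -> count=2 queue=[] holders={T3}
Step 2: wait(T5) -> count=1 queue=[] holders={T3,T5}
Step 3: signal(T5) -> count=2 queue=[] holders={T3}
Step 4: wait(T5) -> count=1 queue=[] holders={T3,T5}
Step 5: signal(T5) -> count=2 queue=[] holders={T3}
Step 6: signal(T3) -> count=3 queue=[] holders={none}
Step 7: wait(T2) -> count=2 queue=[] holders={T2}
Step 8: wait(T1) -> count=1 queue=[] holders={T1,T2}
Step 9: signal(T1) -> count=2 queue=[] holders={T2}
Step 10: signal(T2) -> count=3 queue=[] holders={none}
Step 11: wait(T4) -> count=2 queue=[] holders={T4}
Step 12: signal(T4) -> count=3 queue=[] holders={none}
Step 13: wait(T4) -> count=2 queue=[] holders={T4}
Step 14: signal(T4) -> count=3 queue=[] holders={none}
Step 15: wait(T5) -> count=2 queue=[] holders={T5}
Step 16: wait(T3) -> count=1 queue=[] holders={T3,T5}
Step 17: wait(T1) -> count=0 queue=[] holders={T1,T3,T5}
Step 18: wait(T2) -> count=0 queue=[T2] holders={T1,T3,T5}
Final holders: {T1,T3,T5} -> T2 not in holders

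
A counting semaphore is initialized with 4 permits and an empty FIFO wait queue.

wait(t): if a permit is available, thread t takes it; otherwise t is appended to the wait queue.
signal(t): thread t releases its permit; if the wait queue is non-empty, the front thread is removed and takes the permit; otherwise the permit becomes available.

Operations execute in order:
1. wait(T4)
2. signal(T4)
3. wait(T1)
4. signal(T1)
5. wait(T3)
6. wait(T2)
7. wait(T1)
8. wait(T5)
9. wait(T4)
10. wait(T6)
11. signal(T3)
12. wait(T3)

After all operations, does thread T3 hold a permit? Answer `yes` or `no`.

Answer: no

Derivation:
Step 1: wait(T4) -> count=3 queue=[] holders={T4}
Step 2: signal(T4) -> count=4 queue=[] holders={none}
Step 3: wait(T1) -> count=3 queue=[] holders={T1}
Step 4: signal(T1) -> count=4 queue=[] holders={none}
Step 5: wait(T3) -> count=3 queue=[] holders={T3}
Step 6: wait(T2) -> count=2 queue=[] holders={T2,T3}
Step 7: wait(T1) -> count=1 queue=[] holders={T1,T2,T3}
Step 8: wait(T5) -> count=0 queue=[] holders={T1,T2,T3,T5}
Step 9: wait(T4) -> count=0 queue=[T4] holders={T1,T2,T3,T5}
Step 10: wait(T6) -> count=0 queue=[T4,T6] holders={T1,T2,T3,T5}
Step 11: signal(T3) -> count=0 queue=[T6] holders={T1,T2,T4,T5}
Step 12: wait(T3) -> count=0 queue=[T6,T3] holders={T1,T2,T4,T5}
Final holders: {T1,T2,T4,T5} -> T3 not in holders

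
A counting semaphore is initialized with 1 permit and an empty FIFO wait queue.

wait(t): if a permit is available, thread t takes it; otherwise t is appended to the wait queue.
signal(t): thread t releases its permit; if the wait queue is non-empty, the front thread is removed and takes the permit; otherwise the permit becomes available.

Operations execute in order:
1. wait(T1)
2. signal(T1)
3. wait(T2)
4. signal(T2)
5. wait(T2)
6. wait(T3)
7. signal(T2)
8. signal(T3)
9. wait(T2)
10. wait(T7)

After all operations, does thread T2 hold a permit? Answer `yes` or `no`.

Answer: yes

Derivation:
Step 1: wait(T1) -> count=0 queue=[] holders={T1}
Step 2: signal(T1) -> count=1 queue=[] holders={none}
Step 3: wait(T2) -> count=0 queue=[] holders={T2}
Step 4: signal(T2) -> count=1 queue=[] holders={none}
Step 5: wait(T2) -> count=0 queue=[] holders={T2}
Step 6: wait(T3) -> count=0 queue=[T3] holders={T2}
Step 7: signal(T2) -> count=0 queue=[] holders={T3}
Step 8: signal(T3) -> count=1 queue=[] holders={none}
Step 9: wait(T2) -> count=0 queue=[] holders={T2}
Step 10: wait(T7) -> count=0 queue=[T7] holders={T2}
Final holders: {T2} -> T2 in holders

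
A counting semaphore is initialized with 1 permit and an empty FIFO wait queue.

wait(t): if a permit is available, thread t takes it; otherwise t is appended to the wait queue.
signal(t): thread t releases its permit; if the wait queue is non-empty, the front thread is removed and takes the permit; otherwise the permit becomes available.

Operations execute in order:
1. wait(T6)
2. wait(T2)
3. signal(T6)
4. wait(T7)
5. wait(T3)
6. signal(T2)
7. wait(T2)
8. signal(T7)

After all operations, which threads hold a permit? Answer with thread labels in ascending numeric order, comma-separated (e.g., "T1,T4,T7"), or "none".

Answer: T3

Derivation:
Step 1: wait(T6) -> count=0 queue=[] holders={T6}
Step 2: wait(T2) -> count=0 queue=[T2] holders={T6}
Step 3: signal(T6) -> count=0 queue=[] holders={T2}
Step 4: wait(T7) -> count=0 queue=[T7] holders={T2}
Step 5: wait(T3) -> count=0 queue=[T7,T3] holders={T2}
Step 6: signal(T2) -> count=0 queue=[T3] holders={T7}
Step 7: wait(T2) -> count=0 queue=[T3,T2] holders={T7}
Step 8: signal(T7) -> count=0 queue=[T2] holders={T3}
Final holders: T3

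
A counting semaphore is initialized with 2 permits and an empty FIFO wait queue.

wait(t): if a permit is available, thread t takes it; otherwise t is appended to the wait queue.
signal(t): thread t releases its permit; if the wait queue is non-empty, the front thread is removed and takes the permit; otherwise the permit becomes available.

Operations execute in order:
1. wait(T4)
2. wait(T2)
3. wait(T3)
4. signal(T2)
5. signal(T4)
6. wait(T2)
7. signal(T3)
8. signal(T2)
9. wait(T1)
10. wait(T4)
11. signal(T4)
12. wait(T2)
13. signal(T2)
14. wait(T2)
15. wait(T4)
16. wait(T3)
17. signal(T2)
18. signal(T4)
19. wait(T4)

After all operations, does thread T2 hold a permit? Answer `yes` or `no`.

Step 1: wait(T4) -> count=1 queue=[] holders={T4}
Step 2: wait(T2) -> count=0 queue=[] holders={T2,T4}
Step 3: wait(T3) -> count=0 queue=[T3] holders={T2,T4}
Step 4: signal(T2) -> count=0 queue=[] holders={T3,T4}
Step 5: signal(T4) -> count=1 queue=[] holders={T3}
Step 6: wait(T2) -> count=0 queue=[] holders={T2,T3}
Step 7: signal(T3) -> count=1 queue=[] holders={T2}
Step 8: signal(T2) -> count=2 queue=[] holders={none}
Step 9: wait(T1) -> count=1 queue=[] holders={T1}
Step 10: wait(T4) -> count=0 queue=[] holders={T1,T4}
Step 11: signal(T4) -> count=1 queue=[] holders={T1}
Step 12: wait(T2) -> count=0 queue=[] holders={T1,T2}
Step 13: signal(T2) -> count=1 queue=[] holders={T1}
Step 14: wait(T2) -> count=0 queue=[] holders={T1,T2}
Step 15: wait(T4) -> count=0 queue=[T4] holders={T1,T2}
Step 16: wait(T3) -> count=0 queue=[T4,T3] holders={T1,T2}
Step 17: signal(T2) -> count=0 queue=[T3] holders={T1,T4}
Step 18: signal(T4) -> count=0 queue=[] holders={T1,T3}
Step 19: wait(T4) -> count=0 queue=[T4] holders={T1,T3}
Final holders: {T1,T3} -> T2 not in holders

Answer: no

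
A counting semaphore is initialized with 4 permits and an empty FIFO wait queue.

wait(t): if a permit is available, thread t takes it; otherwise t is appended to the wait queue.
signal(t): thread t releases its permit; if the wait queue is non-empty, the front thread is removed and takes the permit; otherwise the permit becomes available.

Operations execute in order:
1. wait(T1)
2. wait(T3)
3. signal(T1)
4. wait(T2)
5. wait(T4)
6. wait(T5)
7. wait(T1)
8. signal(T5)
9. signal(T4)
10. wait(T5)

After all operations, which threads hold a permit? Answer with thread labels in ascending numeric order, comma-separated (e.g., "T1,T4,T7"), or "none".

Step 1: wait(T1) -> count=3 queue=[] holders={T1}
Step 2: wait(T3) -> count=2 queue=[] holders={T1,T3}
Step 3: signal(T1) -> count=3 queue=[] holders={T3}
Step 4: wait(T2) -> count=2 queue=[] holders={T2,T3}
Step 5: wait(T4) -> count=1 queue=[] holders={T2,T3,T4}
Step 6: wait(T5) -> count=0 queue=[] holders={T2,T3,T4,T5}
Step 7: wait(T1) -> count=0 queue=[T1] holders={T2,T3,T4,T5}
Step 8: signal(T5) -> count=0 queue=[] holders={T1,T2,T3,T4}
Step 9: signal(T4) -> count=1 queue=[] holders={T1,T2,T3}
Step 10: wait(T5) -> count=0 queue=[] holders={T1,T2,T3,T5}
Final holders: T1,T2,T3,T5

Answer: T1,T2,T3,T5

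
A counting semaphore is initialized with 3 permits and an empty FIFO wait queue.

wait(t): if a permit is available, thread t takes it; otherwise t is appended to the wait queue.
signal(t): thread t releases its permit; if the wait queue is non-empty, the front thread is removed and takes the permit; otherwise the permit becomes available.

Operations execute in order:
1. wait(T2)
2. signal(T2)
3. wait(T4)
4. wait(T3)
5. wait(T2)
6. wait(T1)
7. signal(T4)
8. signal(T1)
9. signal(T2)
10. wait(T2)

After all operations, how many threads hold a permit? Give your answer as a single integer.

Step 1: wait(T2) -> count=2 queue=[] holders={T2}
Step 2: signal(T2) -> count=3 queue=[] holders={none}
Step 3: wait(T4) -> count=2 queue=[] holders={T4}
Step 4: wait(T3) -> count=1 queue=[] holders={T3,T4}
Step 5: wait(T2) -> count=0 queue=[] holders={T2,T3,T4}
Step 6: wait(T1) -> count=0 queue=[T1] holders={T2,T3,T4}
Step 7: signal(T4) -> count=0 queue=[] holders={T1,T2,T3}
Step 8: signal(T1) -> count=1 queue=[] holders={T2,T3}
Step 9: signal(T2) -> count=2 queue=[] holders={T3}
Step 10: wait(T2) -> count=1 queue=[] holders={T2,T3}
Final holders: {T2,T3} -> 2 thread(s)

Answer: 2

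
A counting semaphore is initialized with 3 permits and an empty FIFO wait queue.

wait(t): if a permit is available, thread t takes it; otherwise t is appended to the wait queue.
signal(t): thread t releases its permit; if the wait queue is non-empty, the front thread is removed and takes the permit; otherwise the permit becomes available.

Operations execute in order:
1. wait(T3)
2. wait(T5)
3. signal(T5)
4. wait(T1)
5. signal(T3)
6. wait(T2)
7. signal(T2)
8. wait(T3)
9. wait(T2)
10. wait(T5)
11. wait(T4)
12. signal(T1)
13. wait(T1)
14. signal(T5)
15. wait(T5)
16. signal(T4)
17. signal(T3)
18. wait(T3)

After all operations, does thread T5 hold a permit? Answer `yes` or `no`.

Answer: yes

Derivation:
Step 1: wait(T3) -> count=2 queue=[] holders={T3}
Step 2: wait(T5) -> count=1 queue=[] holders={T3,T5}
Step 3: signal(T5) -> count=2 queue=[] holders={T3}
Step 4: wait(T1) -> count=1 queue=[] holders={T1,T3}
Step 5: signal(T3) -> count=2 queue=[] holders={T1}
Step 6: wait(T2) -> count=1 queue=[] holders={T1,T2}
Step 7: signal(T2) -> count=2 queue=[] holders={T1}
Step 8: wait(T3) -> count=1 queue=[] holders={T1,T3}
Step 9: wait(T2) -> count=0 queue=[] holders={T1,T2,T3}
Step 10: wait(T5) -> count=0 queue=[T5] holders={T1,T2,T3}
Step 11: wait(T4) -> count=0 queue=[T5,T4] holders={T1,T2,T3}
Step 12: signal(T1) -> count=0 queue=[T4] holders={T2,T3,T5}
Step 13: wait(T1) -> count=0 queue=[T4,T1] holders={T2,T3,T5}
Step 14: signal(T5) -> count=0 queue=[T1] holders={T2,T3,T4}
Step 15: wait(T5) -> count=0 queue=[T1,T5] holders={T2,T3,T4}
Step 16: signal(T4) -> count=0 queue=[T5] holders={T1,T2,T3}
Step 17: signal(T3) -> count=0 queue=[] holders={T1,T2,T5}
Step 18: wait(T3) -> count=0 queue=[T3] holders={T1,T2,T5}
Final holders: {T1,T2,T5} -> T5 in holders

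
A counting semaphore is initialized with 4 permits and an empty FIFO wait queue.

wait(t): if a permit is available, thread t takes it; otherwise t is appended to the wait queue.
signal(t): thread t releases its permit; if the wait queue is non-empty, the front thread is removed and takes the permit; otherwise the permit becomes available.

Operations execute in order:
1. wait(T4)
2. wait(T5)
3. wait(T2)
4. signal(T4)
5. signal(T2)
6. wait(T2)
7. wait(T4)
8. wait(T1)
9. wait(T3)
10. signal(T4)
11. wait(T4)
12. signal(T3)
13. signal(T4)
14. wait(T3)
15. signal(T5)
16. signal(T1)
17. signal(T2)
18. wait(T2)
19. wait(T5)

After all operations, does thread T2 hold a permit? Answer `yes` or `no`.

Answer: yes

Derivation:
Step 1: wait(T4) -> count=3 queue=[] holders={T4}
Step 2: wait(T5) -> count=2 queue=[] holders={T4,T5}
Step 3: wait(T2) -> count=1 queue=[] holders={T2,T4,T5}
Step 4: signal(T4) -> count=2 queue=[] holders={T2,T5}
Step 5: signal(T2) -> count=3 queue=[] holders={T5}
Step 6: wait(T2) -> count=2 queue=[] holders={T2,T5}
Step 7: wait(T4) -> count=1 queue=[] holders={T2,T4,T5}
Step 8: wait(T1) -> count=0 queue=[] holders={T1,T2,T4,T5}
Step 9: wait(T3) -> count=0 queue=[T3] holders={T1,T2,T4,T5}
Step 10: signal(T4) -> count=0 queue=[] holders={T1,T2,T3,T5}
Step 11: wait(T4) -> count=0 queue=[T4] holders={T1,T2,T3,T5}
Step 12: signal(T3) -> count=0 queue=[] holders={T1,T2,T4,T5}
Step 13: signal(T4) -> count=1 queue=[] holders={T1,T2,T5}
Step 14: wait(T3) -> count=0 queue=[] holders={T1,T2,T3,T5}
Step 15: signal(T5) -> count=1 queue=[] holders={T1,T2,T3}
Step 16: signal(T1) -> count=2 queue=[] holders={T2,T3}
Step 17: signal(T2) -> count=3 queue=[] holders={T3}
Step 18: wait(T2) -> count=2 queue=[] holders={T2,T3}
Step 19: wait(T5) -> count=1 queue=[] holders={T2,T3,T5}
Final holders: {T2,T3,T5} -> T2 in holders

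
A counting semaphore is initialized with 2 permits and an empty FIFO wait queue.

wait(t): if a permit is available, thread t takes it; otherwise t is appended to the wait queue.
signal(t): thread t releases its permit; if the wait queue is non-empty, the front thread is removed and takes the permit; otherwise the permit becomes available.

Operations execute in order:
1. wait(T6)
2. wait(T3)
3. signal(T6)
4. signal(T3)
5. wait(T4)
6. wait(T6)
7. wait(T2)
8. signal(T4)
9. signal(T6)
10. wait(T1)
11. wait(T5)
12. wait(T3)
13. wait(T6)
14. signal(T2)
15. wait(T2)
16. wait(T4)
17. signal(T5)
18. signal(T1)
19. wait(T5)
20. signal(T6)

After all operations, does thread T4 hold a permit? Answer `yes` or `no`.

Step 1: wait(T6) -> count=1 queue=[] holders={T6}
Step 2: wait(T3) -> count=0 queue=[] holders={T3,T6}
Step 3: signal(T6) -> count=1 queue=[] holders={T3}
Step 4: signal(T3) -> count=2 queue=[] holders={none}
Step 5: wait(T4) -> count=1 queue=[] holders={T4}
Step 6: wait(T6) -> count=0 queue=[] holders={T4,T6}
Step 7: wait(T2) -> count=0 queue=[T2] holders={T4,T6}
Step 8: signal(T4) -> count=0 queue=[] holders={T2,T6}
Step 9: signal(T6) -> count=1 queue=[] holders={T2}
Step 10: wait(T1) -> count=0 queue=[] holders={T1,T2}
Step 11: wait(T5) -> count=0 queue=[T5] holders={T1,T2}
Step 12: wait(T3) -> count=0 queue=[T5,T3] holders={T1,T2}
Step 13: wait(T6) -> count=0 queue=[T5,T3,T6] holders={T1,T2}
Step 14: signal(T2) -> count=0 queue=[T3,T6] holders={T1,T5}
Step 15: wait(T2) -> count=0 queue=[T3,T6,T2] holders={T1,T5}
Step 16: wait(T4) -> count=0 queue=[T3,T6,T2,T4] holders={T1,T5}
Step 17: signal(T5) -> count=0 queue=[T6,T2,T4] holders={T1,T3}
Step 18: signal(T1) -> count=0 queue=[T2,T4] holders={T3,T6}
Step 19: wait(T5) -> count=0 queue=[T2,T4,T5] holders={T3,T6}
Step 20: signal(T6) -> count=0 queue=[T4,T5] holders={T2,T3}
Final holders: {T2,T3} -> T4 not in holders

Answer: no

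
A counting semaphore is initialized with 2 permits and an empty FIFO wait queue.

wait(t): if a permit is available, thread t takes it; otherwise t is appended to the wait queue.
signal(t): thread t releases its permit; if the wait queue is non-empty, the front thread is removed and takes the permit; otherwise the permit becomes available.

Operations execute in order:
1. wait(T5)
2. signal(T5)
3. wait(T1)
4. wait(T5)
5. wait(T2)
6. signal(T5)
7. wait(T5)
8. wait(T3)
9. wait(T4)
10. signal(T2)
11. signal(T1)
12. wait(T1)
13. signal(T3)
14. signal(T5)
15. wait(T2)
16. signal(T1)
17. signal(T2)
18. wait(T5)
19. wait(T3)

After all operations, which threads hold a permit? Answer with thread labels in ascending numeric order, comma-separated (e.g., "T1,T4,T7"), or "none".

Step 1: wait(T5) -> count=1 queue=[] holders={T5}
Step 2: signal(T5) -> count=2 queue=[] holders={none}
Step 3: wait(T1) -> count=1 queue=[] holders={T1}
Step 4: wait(T5) -> count=0 queue=[] holders={T1,T5}
Step 5: wait(T2) -> count=0 queue=[T2] holders={T1,T5}
Step 6: signal(T5) -> count=0 queue=[] holders={T1,T2}
Step 7: wait(T5) -> count=0 queue=[T5] holders={T1,T2}
Step 8: wait(T3) -> count=0 queue=[T5,T3] holders={T1,T2}
Step 9: wait(T4) -> count=0 queue=[T5,T3,T4] holders={T1,T2}
Step 10: signal(T2) -> count=0 queue=[T3,T4] holders={T1,T5}
Step 11: signal(T1) -> count=0 queue=[T4] holders={T3,T5}
Step 12: wait(T1) -> count=0 queue=[T4,T1] holders={T3,T5}
Step 13: signal(T3) -> count=0 queue=[T1] holders={T4,T5}
Step 14: signal(T5) -> count=0 queue=[] holders={T1,T4}
Step 15: wait(T2) -> count=0 queue=[T2] holders={T1,T4}
Step 16: signal(T1) -> count=0 queue=[] holders={T2,T4}
Step 17: signal(T2) -> count=1 queue=[] holders={T4}
Step 18: wait(T5) -> count=0 queue=[] holders={T4,T5}
Step 19: wait(T3) -> count=0 queue=[T3] holders={T4,T5}
Final holders: T4,T5

Answer: T4,T5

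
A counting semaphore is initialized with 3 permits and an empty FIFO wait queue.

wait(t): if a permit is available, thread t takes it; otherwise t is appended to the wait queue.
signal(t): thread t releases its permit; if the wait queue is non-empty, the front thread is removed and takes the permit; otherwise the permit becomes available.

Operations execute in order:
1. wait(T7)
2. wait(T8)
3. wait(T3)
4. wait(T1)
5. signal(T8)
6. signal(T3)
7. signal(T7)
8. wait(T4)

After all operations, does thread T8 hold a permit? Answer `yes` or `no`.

Step 1: wait(T7) -> count=2 queue=[] holders={T7}
Step 2: wait(T8) -> count=1 queue=[] holders={T7,T8}
Step 3: wait(T3) -> count=0 queue=[] holders={T3,T7,T8}
Step 4: wait(T1) -> count=0 queue=[T1] holders={T3,T7,T8}
Step 5: signal(T8) -> count=0 queue=[] holders={T1,T3,T7}
Step 6: signal(T3) -> count=1 queue=[] holders={T1,T7}
Step 7: signal(T7) -> count=2 queue=[] holders={T1}
Step 8: wait(T4) -> count=1 queue=[] holders={T1,T4}
Final holders: {T1,T4} -> T8 not in holders

Answer: no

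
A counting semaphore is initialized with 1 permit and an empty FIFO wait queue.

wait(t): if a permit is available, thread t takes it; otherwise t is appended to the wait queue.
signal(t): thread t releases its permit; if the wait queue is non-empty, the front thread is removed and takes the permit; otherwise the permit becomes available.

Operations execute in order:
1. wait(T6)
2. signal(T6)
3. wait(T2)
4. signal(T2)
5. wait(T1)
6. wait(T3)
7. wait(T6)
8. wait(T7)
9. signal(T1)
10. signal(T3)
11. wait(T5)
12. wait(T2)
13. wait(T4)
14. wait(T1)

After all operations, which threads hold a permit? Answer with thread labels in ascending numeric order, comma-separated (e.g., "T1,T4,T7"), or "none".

Answer: T6

Derivation:
Step 1: wait(T6) -> count=0 queue=[] holders={T6}
Step 2: signal(T6) -> count=1 queue=[] holders={none}
Step 3: wait(T2) -> count=0 queue=[] holders={T2}
Step 4: signal(T2) -> count=1 queue=[] holders={none}
Step 5: wait(T1) -> count=0 queue=[] holders={T1}
Step 6: wait(T3) -> count=0 queue=[T3] holders={T1}
Step 7: wait(T6) -> count=0 queue=[T3,T6] holders={T1}
Step 8: wait(T7) -> count=0 queue=[T3,T6,T7] holders={T1}
Step 9: signal(T1) -> count=0 queue=[T6,T7] holders={T3}
Step 10: signal(T3) -> count=0 queue=[T7] holders={T6}
Step 11: wait(T5) -> count=0 queue=[T7,T5] holders={T6}
Step 12: wait(T2) -> count=0 queue=[T7,T5,T2] holders={T6}
Step 13: wait(T4) -> count=0 queue=[T7,T5,T2,T4] holders={T6}
Step 14: wait(T1) -> count=0 queue=[T7,T5,T2,T4,T1] holders={T6}
Final holders: T6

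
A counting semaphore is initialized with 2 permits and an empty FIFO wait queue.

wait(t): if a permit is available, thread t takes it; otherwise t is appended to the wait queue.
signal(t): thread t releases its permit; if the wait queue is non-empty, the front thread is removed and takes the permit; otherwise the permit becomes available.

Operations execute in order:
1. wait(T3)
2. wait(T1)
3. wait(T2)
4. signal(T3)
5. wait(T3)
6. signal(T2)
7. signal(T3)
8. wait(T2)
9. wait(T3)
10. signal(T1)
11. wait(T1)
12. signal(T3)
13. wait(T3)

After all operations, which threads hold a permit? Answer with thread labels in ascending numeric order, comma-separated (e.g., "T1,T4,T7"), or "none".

Step 1: wait(T3) -> count=1 queue=[] holders={T3}
Step 2: wait(T1) -> count=0 queue=[] holders={T1,T3}
Step 3: wait(T2) -> count=0 queue=[T2] holders={T1,T3}
Step 4: signal(T3) -> count=0 queue=[] holders={T1,T2}
Step 5: wait(T3) -> count=0 queue=[T3] holders={T1,T2}
Step 6: signal(T2) -> count=0 queue=[] holders={T1,T3}
Step 7: signal(T3) -> count=1 queue=[] holders={T1}
Step 8: wait(T2) -> count=0 queue=[] holders={T1,T2}
Step 9: wait(T3) -> count=0 queue=[T3] holders={T1,T2}
Step 10: signal(T1) -> count=0 queue=[] holders={T2,T3}
Step 11: wait(T1) -> count=0 queue=[T1] holders={T2,T3}
Step 12: signal(T3) -> count=0 queue=[] holders={T1,T2}
Step 13: wait(T3) -> count=0 queue=[T3] holders={T1,T2}
Final holders: T1,T2

Answer: T1,T2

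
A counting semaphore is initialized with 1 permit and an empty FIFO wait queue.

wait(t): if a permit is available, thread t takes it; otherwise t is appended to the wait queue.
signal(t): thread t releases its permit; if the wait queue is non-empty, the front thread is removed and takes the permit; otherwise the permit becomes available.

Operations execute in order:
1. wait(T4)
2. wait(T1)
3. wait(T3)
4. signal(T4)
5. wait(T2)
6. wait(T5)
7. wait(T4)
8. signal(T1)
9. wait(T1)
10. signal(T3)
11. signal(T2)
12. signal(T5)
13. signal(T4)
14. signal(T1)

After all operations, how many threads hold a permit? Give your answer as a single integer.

Answer: 0

Derivation:
Step 1: wait(T4) -> count=0 queue=[] holders={T4}
Step 2: wait(T1) -> count=0 queue=[T1] holders={T4}
Step 3: wait(T3) -> count=0 queue=[T1,T3] holders={T4}
Step 4: signal(T4) -> count=0 queue=[T3] holders={T1}
Step 5: wait(T2) -> count=0 queue=[T3,T2] holders={T1}
Step 6: wait(T5) -> count=0 queue=[T3,T2,T5] holders={T1}
Step 7: wait(T4) -> count=0 queue=[T3,T2,T5,T4] holders={T1}
Step 8: signal(T1) -> count=0 queue=[T2,T5,T4] holders={T3}
Step 9: wait(T1) -> count=0 queue=[T2,T5,T4,T1] holders={T3}
Step 10: signal(T3) -> count=0 queue=[T5,T4,T1] holders={T2}
Step 11: signal(T2) -> count=0 queue=[T4,T1] holders={T5}
Step 12: signal(T5) -> count=0 queue=[T1] holders={T4}
Step 13: signal(T4) -> count=0 queue=[] holders={T1}
Step 14: signal(T1) -> count=1 queue=[] holders={none}
Final holders: {none} -> 0 thread(s)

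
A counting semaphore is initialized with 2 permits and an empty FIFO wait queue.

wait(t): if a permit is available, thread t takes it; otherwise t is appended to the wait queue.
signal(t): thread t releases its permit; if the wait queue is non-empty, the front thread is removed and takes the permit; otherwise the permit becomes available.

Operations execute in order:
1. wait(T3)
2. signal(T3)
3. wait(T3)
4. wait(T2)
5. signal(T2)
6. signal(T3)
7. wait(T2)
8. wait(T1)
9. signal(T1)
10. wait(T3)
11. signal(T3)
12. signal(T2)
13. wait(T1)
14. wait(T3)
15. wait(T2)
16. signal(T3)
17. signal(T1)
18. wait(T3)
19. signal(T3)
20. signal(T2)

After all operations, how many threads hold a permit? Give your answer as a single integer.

Step 1: wait(T3) -> count=1 queue=[] holders={T3}
Step 2: signal(T3) -> count=2 queue=[] holders={none}
Step 3: wait(T3) -> count=1 queue=[] holders={T3}
Step 4: wait(T2) -> count=0 queue=[] holders={T2,T3}
Step 5: signal(T2) -> count=1 queue=[] holders={T3}
Step 6: signal(T3) -> count=2 queue=[] holders={none}
Step 7: wait(T2) -> count=1 queue=[] holders={T2}
Step 8: wait(T1) -> count=0 queue=[] holders={T1,T2}
Step 9: signal(T1) -> count=1 queue=[] holders={T2}
Step 10: wait(T3) -> count=0 queue=[] holders={T2,T3}
Step 11: signal(T3) -> count=1 queue=[] holders={T2}
Step 12: signal(T2) -> count=2 queue=[] holders={none}
Step 13: wait(T1) -> count=1 queue=[] holders={T1}
Step 14: wait(T3) -> count=0 queue=[] holders={T1,T3}
Step 15: wait(T2) -> count=0 queue=[T2] holders={T1,T3}
Step 16: signal(T3) -> count=0 queue=[] holders={T1,T2}
Step 17: signal(T1) -> count=1 queue=[] holders={T2}
Step 18: wait(T3) -> count=0 queue=[] holders={T2,T3}
Step 19: signal(T3) -> count=1 queue=[] holders={T2}
Step 20: signal(T2) -> count=2 queue=[] holders={none}
Final holders: {none} -> 0 thread(s)

Answer: 0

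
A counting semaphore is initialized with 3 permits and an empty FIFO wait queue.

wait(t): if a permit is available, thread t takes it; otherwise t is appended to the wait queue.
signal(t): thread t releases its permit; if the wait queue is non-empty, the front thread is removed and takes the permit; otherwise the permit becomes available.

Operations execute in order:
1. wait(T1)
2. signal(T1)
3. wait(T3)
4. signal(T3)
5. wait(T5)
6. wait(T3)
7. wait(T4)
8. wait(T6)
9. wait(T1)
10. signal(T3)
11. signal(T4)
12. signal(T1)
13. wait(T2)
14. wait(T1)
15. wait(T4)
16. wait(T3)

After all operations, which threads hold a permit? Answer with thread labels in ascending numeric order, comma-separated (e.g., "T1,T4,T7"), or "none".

Answer: T2,T5,T6

Derivation:
Step 1: wait(T1) -> count=2 queue=[] holders={T1}
Step 2: signal(T1) -> count=3 queue=[] holders={none}
Step 3: wait(T3) -> count=2 queue=[] holders={T3}
Step 4: signal(T3) -> count=3 queue=[] holders={none}
Step 5: wait(T5) -> count=2 queue=[] holders={T5}
Step 6: wait(T3) -> count=1 queue=[] holders={T3,T5}
Step 7: wait(T4) -> count=0 queue=[] holders={T3,T4,T5}
Step 8: wait(T6) -> count=0 queue=[T6] holders={T3,T4,T5}
Step 9: wait(T1) -> count=0 queue=[T6,T1] holders={T3,T4,T5}
Step 10: signal(T3) -> count=0 queue=[T1] holders={T4,T5,T6}
Step 11: signal(T4) -> count=0 queue=[] holders={T1,T5,T6}
Step 12: signal(T1) -> count=1 queue=[] holders={T5,T6}
Step 13: wait(T2) -> count=0 queue=[] holders={T2,T5,T6}
Step 14: wait(T1) -> count=0 queue=[T1] holders={T2,T5,T6}
Step 15: wait(T4) -> count=0 queue=[T1,T4] holders={T2,T5,T6}
Step 16: wait(T3) -> count=0 queue=[T1,T4,T3] holders={T2,T5,T6}
Final holders: T2,T5,T6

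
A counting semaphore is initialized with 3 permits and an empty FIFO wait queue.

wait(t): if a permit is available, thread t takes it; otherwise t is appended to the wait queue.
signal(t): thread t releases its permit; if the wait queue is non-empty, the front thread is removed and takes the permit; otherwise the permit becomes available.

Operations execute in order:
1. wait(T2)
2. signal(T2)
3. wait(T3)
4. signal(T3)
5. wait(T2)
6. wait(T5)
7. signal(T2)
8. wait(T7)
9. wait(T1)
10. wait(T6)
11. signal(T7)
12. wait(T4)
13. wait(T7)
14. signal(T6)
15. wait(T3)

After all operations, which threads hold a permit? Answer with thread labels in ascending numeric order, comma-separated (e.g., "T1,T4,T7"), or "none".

Answer: T1,T4,T5

Derivation:
Step 1: wait(T2) -> count=2 queue=[] holders={T2}
Step 2: signal(T2) -> count=3 queue=[] holders={none}
Step 3: wait(T3) -> count=2 queue=[] holders={T3}
Step 4: signal(T3) -> count=3 queue=[] holders={none}
Step 5: wait(T2) -> count=2 queue=[] holders={T2}
Step 6: wait(T5) -> count=1 queue=[] holders={T2,T5}
Step 7: signal(T2) -> count=2 queue=[] holders={T5}
Step 8: wait(T7) -> count=1 queue=[] holders={T5,T7}
Step 9: wait(T1) -> count=0 queue=[] holders={T1,T5,T7}
Step 10: wait(T6) -> count=0 queue=[T6] holders={T1,T5,T7}
Step 11: signal(T7) -> count=0 queue=[] holders={T1,T5,T6}
Step 12: wait(T4) -> count=0 queue=[T4] holders={T1,T5,T6}
Step 13: wait(T7) -> count=0 queue=[T4,T7] holders={T1,T5,T6}
Step 14: signal(T6) -> count=0 queue=[T7] holders={T1,T4,T5}
Step 15: wait(T3) -> count=0 queue=[T7,T3] holders={T1,T4,T5}
Final holders: T1,T4,T5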